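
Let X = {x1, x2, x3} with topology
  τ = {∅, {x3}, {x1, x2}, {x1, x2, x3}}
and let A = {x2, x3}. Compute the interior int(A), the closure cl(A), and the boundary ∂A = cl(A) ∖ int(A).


int(A) = {x3}, cl(A) = {x1, x2, x3}, ∂A = {x1, x2}.

Closed sets in (X, τ) are complements of opens:
  closed(X, τ) = {∅, {x3}, {x1, x2}, {x1, x2, x3}}.
int(A) = ⋃ {U ∈ τ : U ⊆ A}. Opens contained in A: ∅, {x3}.
Taking the union of these: int(A) = {x3}.
cl(A) = ⋂ {C closed : A ⊆ C}. Closed sets containing A: {x1, x2, x3}.
Intersecting these: cl(A) = {x1, x2, x3}.
∂A = cl(A) ∖ int(A) = {x1, x2, x3} ∖ {x3} = {x1, x2}.


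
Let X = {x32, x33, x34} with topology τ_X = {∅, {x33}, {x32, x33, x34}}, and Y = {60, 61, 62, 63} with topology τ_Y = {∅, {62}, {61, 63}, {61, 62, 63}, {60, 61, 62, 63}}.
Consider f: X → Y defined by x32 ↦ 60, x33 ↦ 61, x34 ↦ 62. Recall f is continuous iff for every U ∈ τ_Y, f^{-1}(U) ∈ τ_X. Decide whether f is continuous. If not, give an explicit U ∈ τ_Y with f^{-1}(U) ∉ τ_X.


f is NOT continuous.

Compute f^{-1}(U) for each U ∈ τ_Y:
  U = ∅: f^{-1}(U) = ∅ ∈ τ_X ✓.
  U = {62}: f^{-1}(U) = {x34} ∉ τ_X ✗.
  U = {61, 63}: f^{-1}(U) = {x33} ∈ τ_X ✓.
  U = {61, 62, 63}: f^{-1}(U) = {x33, x34} ∉ τ_X ✗.
  U = {60, 61, 62, 63}: f^{-1}(U) = {x32, x33, x34} ∈ τ_X ✓.
Found U = {62} with f^{-1}(U) = {x34} not in τ_X. Therefore f is NOT continuous.


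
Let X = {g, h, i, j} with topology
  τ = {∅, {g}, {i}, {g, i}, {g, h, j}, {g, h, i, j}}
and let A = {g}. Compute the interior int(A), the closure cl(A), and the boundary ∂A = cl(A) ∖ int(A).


int(A) = {g}, cl(A) = {g, h, j}, ∂A = {h, j}.

Closed sets in (X, τ) are complements of opens:
  closed(X, τ) = {∅, {i}, {h, j}, {g, h, j}, {h, i, j}, {g, h, i, j}}.
int(A) = ⋃ {U ∈ τ : U ⊆ A}. Opens contained in A: ∅, {g}.
Taking the union of these: int(A) = {g}.
cl(A) = ⋂ {C closed : A ⊆ C}. Closed sets containing A: {g, h, j}, {g, h, i, j}.
Intersecting these: cl(A) = {g, h, j}.
∂A = cl(A) ∖ int(A) = {g, h, j} ∖ {g} = {h, j}.


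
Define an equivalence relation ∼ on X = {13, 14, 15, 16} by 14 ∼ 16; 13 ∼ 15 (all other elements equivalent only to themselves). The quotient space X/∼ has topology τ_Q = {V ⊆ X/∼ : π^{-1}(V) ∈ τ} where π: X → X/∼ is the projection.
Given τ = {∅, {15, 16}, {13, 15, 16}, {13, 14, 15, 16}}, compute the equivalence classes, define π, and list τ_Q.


X/∼ = {[13=15], [14=16]}; |τ_Q| = 2.

Equivalence classes: [13=15], [14=16].
Quotient map π: X → X/∼ sends 13 ↦ [13=15], 14 ↦ [14=16], 15 ↦ [13=15], 16 ↦ [14=16].
For each subset V ⊆ X/∼, compute π^{-1}(V) ⊆ X and check whether π^{-1}(V) ∈ τ. V is open in τ_Q iff π^{-1}(V) ∈ τ.
  V = {}: π^{-1}(V) = ∅ ∈ τ ✓.
  V = {[13=15]}: π^{-1}(V) = {13, 15} ∉ τ ✗.
  V = {[14=16]}: π^{-1}(V) = {14, 16} ∉ τ ✗.
  V = {[13=15], [14=16]}: π^{-1}(V) = {13, 14, 15, 16} ∈ τ ✓.
Open sets in the quotient: τ_Q = {{}, {[13=15], [14=16]}} (2 elements).


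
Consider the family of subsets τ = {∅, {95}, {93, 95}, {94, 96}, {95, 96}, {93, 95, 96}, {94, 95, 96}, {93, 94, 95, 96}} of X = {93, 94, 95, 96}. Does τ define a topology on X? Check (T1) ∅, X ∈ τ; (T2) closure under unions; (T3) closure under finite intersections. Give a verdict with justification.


τ is NOT a topology on X.

Axiom (T1): ∅ ∈ τ? Yes; X ∈ τ? Yes.
Axiom (T2/T3): check pairwise unions and intersections of members of τ.
Counterexample for (T3): {94, 96} ∩ {95, 96} = {96} ∉ τ. Therefore τ is NOT a topology.


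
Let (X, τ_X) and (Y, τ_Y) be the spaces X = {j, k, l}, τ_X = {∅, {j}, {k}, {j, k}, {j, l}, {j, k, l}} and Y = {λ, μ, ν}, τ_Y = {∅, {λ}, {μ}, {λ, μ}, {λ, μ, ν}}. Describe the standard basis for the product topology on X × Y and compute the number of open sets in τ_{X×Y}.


Basis B = {∅ × ∅, {j} × {λ}, {j} × {μ}, {k} × {λ}, {k} × {μ}, {j} × {λ, μ}, {j, k} × {λ}, {j, l} × {λ}, {j, k} × {μ}, {j, l} × {μ}, {k} × {λ, μ}, {j} × {λ, μ, ν}, {j, k, l} × {λ}, {j, k, l} × {μ}, {k} × {λ, μ, ν}, {j, k} × {λ, μ}, {j, l} × {λ, μ}, {j, k} × {λ, μ, ν}, {j, l} × {λ, μ, ν}, {j, k, l} × {λ, μ}, {j, k, l} × {λ, μ, ν}}; |τ_{X×Y}| = 70.

Enumerate products U × V with U ∈ τ_X, V ∈ τ_Y (deduplicated):
  ∅ × ∅ = {} (∅)
  {j} × {λ} = {(j,λ)}
  {j} × {μ} = {(j,μ)}
  {k} × {λ} = {(k,λ)}
  {k} × {μ} = {(k,μ)}
  {j} × {λ, μ} = {(j,λ), (j,μ)}
  {j, k} × {λ} = {(j,λ), (k,λ)}
  {j, l} × {λ} = {(j,λ), (l,λ)}
  {j, k} × {μ} = {(j,μ), (k,μ)}
  {j, l} × {μ} = {(j,μ), (l,μ)}
  {k} × {λ, μ} = {(k,λ), (k,μ)}
  {j} × {λ, μ, ν} = {(j,λ), (j,μ), (j,ν)}
  {j, k, l} × {λ} = {(j,λ), (k,λ), (l,λ)}
  {j, k, l} × {μ} = {(j,μ), (k,μ), (l,μ)}
  {k} × {λ, μ, ν} = {(k,λ), (k,μ), (k,ν)}
  {j, k} × {λ, μ} = {(j,λ), (j,μ), (k,λ), (k,μ)}
  {j, l} × {λ, μ} = {(j,λ), (j,μ), (l,λ), (l,μ)}
  {j, k} × {λ, μ, ν} = {(j,λ), (j,μ), (j,ν), (k,λ), (k,μ), (k,ν)}
  {j, l} × {λ, μ, ν} = {(j,λ), (j,μ), (j,ν), (l,λ), (l,μ), (l,ν)}
  {j, k, l} × {λ, μ} = {(j,λ), (j,μ), (k,λ), (k,μ), (l,λ), (l,μ)}
  {j, k, l} × {λ, μ, ν} = {(j,λ), (j,μ), (j,ν), (k,λ), (k,μ), (k,ν), (l,λ), (l,μ), (l,ν)}
These 21 distinct sets form the basis B.
Close under arbitrary unions to get τ_{X×Y}; counting gives |τ_{X×Y}| = 70.


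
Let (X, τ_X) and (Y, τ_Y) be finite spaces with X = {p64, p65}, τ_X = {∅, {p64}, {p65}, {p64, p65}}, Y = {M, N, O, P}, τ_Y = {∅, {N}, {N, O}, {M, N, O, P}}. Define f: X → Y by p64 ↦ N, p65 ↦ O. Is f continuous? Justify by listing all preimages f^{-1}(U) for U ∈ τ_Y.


f IS continuous.

Compute f^{-1}(U) for each U ∈ τ_Y:
  U = ∅: f^{-1}(U) = ∅ ∈ τ_X ✓.
  U = {N}: f^{-1}(U) = {p64} ∈ τ_X ✓.
  U = {N, O}: f^{-1}(U) = {p64, p65} ∈ τ_X ✓.
  U = {M, N, O, P}: f^{-1}(U) = {p64, p65} ∈ τ_X ✓.
Every preimage lies in τ_X, so f IS continuous.


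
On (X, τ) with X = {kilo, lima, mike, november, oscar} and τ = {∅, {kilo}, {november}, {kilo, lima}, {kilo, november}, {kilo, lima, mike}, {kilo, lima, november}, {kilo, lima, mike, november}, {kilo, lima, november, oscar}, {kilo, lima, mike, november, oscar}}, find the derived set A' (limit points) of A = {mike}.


A' = ∅

For each x ∈ X, list the open sets U ∈ τ with x ∈ U, then check whether U ∩ (A ∖ {x}) ≠ ∅ for every such U.
  x = kilo: open {kilo} ∋ x has {kilo} ∩ (A ∖ {kilo}) = ∅, so x is NOT a limit point.
  x = lima: open {kilo, lima} ∋ x has {kilo, lima} ∩ (A ∖ {lima}) = ∅, so x is NOT a limit point.
  x = mike: open {kilo, lima, mike} ∋ x has {kilo, lima, mike} ∩ (A ∖ {mike}) = ∅, so x is NOT a limit point.
  x = november: open {november} ∋ x has {november} ∩ (A ∖ {november}) = ∅, so x is NOT a limit point.
  x = oscar: open {kilo, lima, november, oscar} ∋ x has {kilo, lima, november, oscar} ∩ (A ∖ {oscar}) = ∅, so x is NOT a limit point.
Collecting: A' = ∅.


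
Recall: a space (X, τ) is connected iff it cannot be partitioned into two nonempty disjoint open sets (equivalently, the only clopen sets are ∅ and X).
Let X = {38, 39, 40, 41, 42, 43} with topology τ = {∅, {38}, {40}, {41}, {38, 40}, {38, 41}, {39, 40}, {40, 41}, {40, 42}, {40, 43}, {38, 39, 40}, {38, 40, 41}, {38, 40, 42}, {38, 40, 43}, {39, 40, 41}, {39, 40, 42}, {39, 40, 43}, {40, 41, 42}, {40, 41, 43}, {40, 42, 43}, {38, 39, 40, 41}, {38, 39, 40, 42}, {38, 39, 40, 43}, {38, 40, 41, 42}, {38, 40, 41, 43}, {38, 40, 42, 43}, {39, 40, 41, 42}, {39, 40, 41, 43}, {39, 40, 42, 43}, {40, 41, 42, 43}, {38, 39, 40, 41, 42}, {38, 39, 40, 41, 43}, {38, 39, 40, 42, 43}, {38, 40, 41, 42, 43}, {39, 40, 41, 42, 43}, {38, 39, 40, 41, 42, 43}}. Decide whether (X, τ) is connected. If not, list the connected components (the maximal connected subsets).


(X, τ) is disconnected; components = [{38}, {41}, {39, 40, 42, 43}].

Find clopen sets (U ∈ τ with X ∖ U ∈ τ):
  U = ∅, X ∖ U = {38, 39, 40, 41, 42, 43} — both open, so U is clopen.
  U = {38}, X ∖ U = {39, 40, 41, 42, 43} — both open, so U is clopen.
  U = {41}, X ∖ U = {38, 39, 40, 42, 43} — both open, so U is clopen.
  U = {38, 41}, X ∖ U = {39, 40, 42, 43} — both open, so U is clopen.
  U = {39, 40, 42, 43}, X ∖ U = {38, 41} — both open, so U is clopen.
  U = {38, 39, 40, 42, 43}, X ∖ U = {41} — both open, so U is clopen.
  U = {39, 40, 41, 42, 43}, X ∖ U = {38} — both open, so U is clopen.
  U = {38, 39, 40, 41, 42, 43}, X ∖ U = ∅ — both open, so U is clopen.
Nontrivial clopen(s) exist: e.g. {38, 41}. So (X, τ) is disconnected.
Compute connected components by grouping points that agree on all clopens:
  component: {38}
  component: {41}
  component: {39, 40, 42, 43}


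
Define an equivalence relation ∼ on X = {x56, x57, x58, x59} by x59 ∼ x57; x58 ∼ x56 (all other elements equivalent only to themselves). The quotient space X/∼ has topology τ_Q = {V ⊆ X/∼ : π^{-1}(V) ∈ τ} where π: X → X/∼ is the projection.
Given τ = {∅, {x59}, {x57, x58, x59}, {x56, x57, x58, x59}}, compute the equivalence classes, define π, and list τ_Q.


X/∼ = {[x56=x58], [x57=x59]}; |τ_Q| = 2.

Equivalence classes: [x56=x58], [x57=x59].
Quotient map π: X → X/∼ sends x56 ↦ [x56=x58], x57 ↦ [x57=x59], x58 ↦ [x56=x58], x59 ↦ [x57=x59].
For each subset V ⊆ X/∼, compute π^{-1}(V) ⊆ X and check whether π^{-1}(V) ∈ τ. V is open in τ_Q iff π^{-1}(V) ∈ τ.
  V = {}: π^{-1}(V) = ∅ ∈ τ ✓.
  V = {[x56=x58]}: π^{-1}(V) = {x56, x58} ∉ τ ✗.
  V = {[x57=x59]}: π^{-1}(V) = {x57, x59} ∉ τ ✗.
  V = {[x56=x58], [x57=x59]}: π^{-1}(V) = {x56, x57, x58, x59} ∈ τ ✓.
Open sets in the quotient: τ_Q = {{}, {[x56=x58], [x57=x59]}} (2 elements).


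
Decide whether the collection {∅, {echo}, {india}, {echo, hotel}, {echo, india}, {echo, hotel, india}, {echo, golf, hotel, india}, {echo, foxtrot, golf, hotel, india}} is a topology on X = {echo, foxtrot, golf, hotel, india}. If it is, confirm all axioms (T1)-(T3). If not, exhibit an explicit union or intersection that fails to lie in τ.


τ IS a topology on X.

Axiom (T1): ∅ ∈ τ? Yes; X ∈ τ? Yes.
Axiom (T2/T3): check pairwise unions and intersections of members of τ.
All pairwise intersections and unions checked — each lies in τ. Therefore τ satisfies (T1), (T2), (T3): it IS a topology on X.


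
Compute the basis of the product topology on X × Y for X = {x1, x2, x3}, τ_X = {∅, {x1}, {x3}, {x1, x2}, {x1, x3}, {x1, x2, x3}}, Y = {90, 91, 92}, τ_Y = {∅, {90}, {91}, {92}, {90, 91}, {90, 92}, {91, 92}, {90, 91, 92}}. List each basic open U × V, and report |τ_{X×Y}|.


Basis B = {∅ × ∅, {x1} × {90}, {x1} × {91}, {x1} × {92}, {x3} × {90}, {x3} × {91}, {x3} × {92}, {x1} × {90, 91}, {x1} × {90, 92}, {x1, x2} × {90}, {x1, x3} × {90}, {x1} × {91, 92}, {x1, x2} × {91}, {x1, x3} × {91}, {x1, x2} × {92}, {x1, x3} × {92}, {x3} × {90, 91}, {x3} × {90, 92}, {x3} × {91, 92}, {x1} × {90, 91, 92}, {x1, x2, x3} × {90}, {x1, x2, x3} × {91}, {x1, x2, x3} × {92}, {x3} × {90, 91, 92}, {x1, x2} × {90, 91}, {x1, x3} × {90, 91}, {x1, x2} × {90, 92}, {x1, x3} × {90, 92}, {x1, x2} × {91, 92}, {x1, x3} × {91, 92}, {x1, x2} × {90, 91, 92}, {x1, x3} × {90, 91, 92}, {x1, x2, x3} × {90, 91}, {x1, x2, x3} × {90, 92}, {x1, x2, x3} × {91, 92}, {x1, x2, x3} × {90, 91, 92}}; |τ_{X×Y}| = 216.

Enumerate products U × V with U ∈ τ_X, V ∈ τ_Y (deduplicated):
  ∅ × ∅ = {} (∅)
  {x1} × {90} = {(x1,90)}
  {x1} × {91} = {(x1,91)}
  {x1} × {92} = {(x1,92)}
  {x3} × {90} = {(x3,90)}
  {x3} × {91} = {(x3,91)}
  {x3} × {92} = {(x3,92)}
  {x1} × {90, 91} = {(x1,90), (x1,91)}
  {x1} × {90, 92} = {(x1,90), (x1,92)}
  {x1, x2} × {90} = {(x1,90), (x2,90)}
  {x1, x3} × {90} = {(x1,90), (x3,90)}
  {x1} × {91, 92} = {(x1,91), (x1,92)}
  {x1, x2} × {91} = {(x1,91), (x2,91)}
  {x1, x3} × {91} = {(x1,91), (x3,91)}
  {x1, x2} × {92} = {(x1,92), (x2,92)}
  {x1, x3} × {92} = {(x1,92), (x3,92)}
  {x3} × {90, 91} = {(x3,90), (x3,91)}
  {x3} × {90, 92} = {(x3,90), (x3,92)}
  {x3} × {91, 92} = {(x3,91), (x3,92)}
  {x1} × {90, 91, 92} = {(x1,90), (x1,91), (x1,92)}
  {x1, x2, x3} × {90} = {(x1,90), (x2,90), (x3,90)}
  {x1, x2, x3} × {91} = {(x1,91), (x2,91), (x3,91)}
  {x1, x2, x3} × {92} = {(x1,92), (x2,92), (x3,92)}
  {x3} × {90, 91, 92} = {(x3,90), (x3,91), (x3,92)}
  {x1, x2} × {90, 91} = {(x1,90), (x1,91), (x2,90), (x2,91)}
  {x1, x3} × {90, 91} = {(x1,90), (x1,91), (x3,90), (x3,91)}
  {x1, x2} × {90, 92} = {(x1,90), (x1,92), (x2,90), (x2,92)}
  {x1, x3} × {90, 92} = {(x1,90), (x1,92), (x3,90), (x3,92)}
  {x1, x2} × {91, 92} = {(x1,91), (x1,92), (x2,91), (x2,92)}
  {x1, x3} × {91, 92} = {(x1,91), (x1,92), (x3,91), (x3,92)}
  {x1, x2} × {90, 91, 92} = {(x1,90), (x1,91), (x1,92), (x2,90), (x2,91), (x2,92)}
  {x1, x3} × {90, 91, 92} = {(x1,90), (x1,91), (x1,92), (x3,90), (x3,91), (x3,92)}
  {x1, x2, x3} × {90, 91} = {(x1,90), (x1,91), (x2,90), (x2,91), (x3,90), (x3,91)}
  {x1, x2, x3} × {90, 92} = {(x1,90), (x1,92), (x2,90), (x2,92), (x3,90), (x3,92)}
  {x1, x2, x3} × {91, 92} = {(x1,91), (x1,92), (x2,91), (x2,92), (x3,91), (x3,92)}
  {x1, x2, x3} × {90, 91, 92} = {(x1,90), (x1,91), (x1,92), (x2,90), (x2,91), (x2,92), (x3,90), (x3,91), (x3,92)}
These 36 distinct sets form the basis B.
Close under arbitrary unions to get τ_{X×Y}; counting gives |τ_{X×Y}| = 216.


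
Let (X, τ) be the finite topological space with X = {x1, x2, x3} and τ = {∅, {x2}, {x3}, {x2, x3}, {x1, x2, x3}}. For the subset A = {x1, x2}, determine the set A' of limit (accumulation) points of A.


A' = {x1}

For each x ∈ X, list the open sets U ∈ τ with x ∈ U, then check whether U ∩ (A ∖ {x}) ≠ ∅ for every such U.
  x = x1: opens ∋ x are {x1, x2, x3}; each meets A ∖ {x1}, so x IS a limit point.
  x = x2: open {x2} ∋ x has {x2} ∩ (A ∖ {x2}) = ∅, so x is NOT a limit point.
  x = x3: open {x3} ∋ x has {x3} ∩ (A ∖ {x3}) = ∅, so x is NOT a limit point.
Collecting: A' = {x1}.


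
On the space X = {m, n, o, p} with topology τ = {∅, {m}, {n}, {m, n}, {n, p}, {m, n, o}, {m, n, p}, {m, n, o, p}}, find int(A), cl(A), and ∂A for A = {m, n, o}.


int(A) = {m, n, o}, cl(A) = {m, n, o, p}, ∂A = {p}.

Closed sets in (X, τ) are complements of opens:
  closed(X, τ) = {∅, {o}, {p}, {m, o}, {o, p}, {m, o, p}, {n, o, p}, {m, n, o, p}}.
int(A) = ⋃ {U ∈ τ : U ⊆ A}. Opens contained in A: ∅, {m}, {n}, {m, n}, {m, n, o}.
Taking the union of these: int(A) = {m, n, o}.
cl(A) = ⋂ {C closed : A ⊆ C}. Closed sets containing A: {m, n, o, p}.
Intersecting these: cl(A) = {m, n, o, p}.
∂A = cl(A) ∖ int(A) = {m, n, o, p} ∖ {m, n, o} = {p}.


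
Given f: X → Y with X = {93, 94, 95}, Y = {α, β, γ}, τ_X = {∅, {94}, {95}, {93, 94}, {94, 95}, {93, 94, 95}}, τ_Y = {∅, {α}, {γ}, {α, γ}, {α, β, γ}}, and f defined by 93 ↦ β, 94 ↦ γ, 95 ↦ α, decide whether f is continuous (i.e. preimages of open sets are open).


f IS continuous.

Compute f^{-1}(U) for each U ∈ τ_Y:
  U = ∅: f^{-1}(U) = ∅ ∈ τ_X ✓.
  U = {α}: f^{-1}(U) = {95} ∈ τ_X ✓.
  U = {γ}: f^{-1}(U) = {94} ∈ τ_X ✓.
  U = {α, γ}: f^{-1}(U) = {94, 95} ∈ τ_X ✓.
  U = {α, β, γ}: f^{-1}(U) = {93, 94, 95} ∈ τ_X ✓.
Every preimage lies in τ_X, so f IS continuous.


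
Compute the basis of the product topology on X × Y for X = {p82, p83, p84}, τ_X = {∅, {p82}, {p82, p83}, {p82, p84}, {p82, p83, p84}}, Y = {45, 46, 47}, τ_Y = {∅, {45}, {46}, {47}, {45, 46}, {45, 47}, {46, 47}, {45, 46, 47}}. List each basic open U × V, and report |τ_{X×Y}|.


Basis B = {∅ × ∅, {p82} × {45}, {p82} × {46}, {p82} × {47}, {p82} × {45, 46}, {p82} × {45, 47}, {p82, p83} × {45}, {p82, p84} × {45}, {p82} × {46, 47}, {p82, p83} × {46}, {p82, p84} × {46}, {p82, p83} × {47}, {p82, p84} × {47}, {p82} × {45, 46, 47}, {p82, p83, p84} × {45}, {p82, p83, p84} × {46}, {p82, p83, p84} × {47}, {p82, p83} × {45, 46}, {p82, p84} × {45, 46}, {p82, p83} × {45, 47}, {p82, p84} × {45, 47}, {p82, p83} × {46, 47}, {p82, p84} × {46, 47}, {p82, p83} × {45, 46, 47}, {p82, p84} × {45, 46, 47}, {p82, p83, p84} × {45, 46}, {p82, p83, p84} × {45, 47}, {p82, p83, p84} × {46, 47}, {p82, p83, p84} × {45, 46, 47}}; |τ_{X×Y}| = 125.

Enumerate products U × V with U ∈ τ_X, V ∈ τ_Y (deduplicated):
  ∅ × ∅ = {} (∅)
  {p82} × {45} = {(p82,45)}
  {p82} × {46} = {(p82,46)}
  {p82} × {47} = {(p82,47)}
  {p82} × {45, 46} = {(p82,45), (p82,46)}
  {p82} × {45, 47} = {(p82,45), (p82,47)}
  {p82, p83} × {45} = {(p82,45), (p83,45)}
  {p82, p84} × {45} = {(p82,45), (p84,45)}
  {p82} × {46, 47} = {(p82,46), (p82,47)}
  {p82, p83} × {46} = {(p82,46), (p83,46)}
  {p82, p84} × {46} = {(p82,46), (p84,46)}
  {p82, p83} × {47} = {(p82,47), (p83,47)}
  {p82, p84} × {47} = {(p82,47), (p84,47)}
  {p82} × {45, 46, 47} = {(p82,45), (p82,46), (p82,47)}
  {p82, p83, p84} × {45} = {(p82,45), (p83,45), (p84,45)}
  {p82, p83, p84} × {46} = {(p82,46), (p83,46), (p84,46)}
  {p82, p83, p84} × {47} = {(p82,47), (p83,47), (p84,47)}
  {p82, p83} × {45, 46} = {(p82,45), (p82,46), (p83,45), (p83,46)}
  {p82, p84} × {45, 46} = {(p82,45), (p82,46), (p84,45), (p84,46)}
  {p82, p83} × {45, 47} = {(p82,45), (p82,47), (p83,45), (p83,47)}
  {p82, p84} × {45, 47} = {(p82,45), (p82,47), (p84,45), (p84,47)}
  {p82, p83} × {46, 47} = {(p82,46), (p82,47), (p83,46), (p83,47)}
  {p82, p84} × {46, 47} = {(p82,46), (p82,47), (p84,46), (p84,47)}
  {p82, p83} × {45, 46, 47} = {(p82,45), (p82,46), (p82,47), (p83,45), (p83,46), (p83,47)}
  {p82, p84} × {45, 46, 47} = {(p82,45), (p82,46), (p82,47), (p84,45), (p84,46), (p84,47)}
  {p82, p83, p84} × {45, 46} = {(p82,45), (p82,46), (p83,45), (p83,46), (p84,45), (p84,46)}
  {p82, p83, p84} × {45, 47} = {(p82,45), (p82,47), (p83,45), (p83,47), (p84,45), (p84,47)}
  {p82, p83, p84} × {46, 47} = {(p82,46), (p82,47), (p83,46), (p83,47), (p84,46), (p84,47)}
  {p82, p83, p84} × {45, 46, 47} = {(p82,45), (p82,46), (p82,47), (p83,45), (p83,46), (p83,47), (p84,45), (p84,46), (p84,47)}
These 29 distinct sets form the basis B.
Close under arbitrary unions to get τ_{X×Y}; counting gives |τ_{X×Y}| = 125.


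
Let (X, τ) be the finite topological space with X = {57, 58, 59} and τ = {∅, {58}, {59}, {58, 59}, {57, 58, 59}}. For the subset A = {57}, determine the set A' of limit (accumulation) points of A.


A' = ∅

For each x ∈ X, list the open sets U ∈ τ with x ∈ U, then check whether U ∩ (A ∖ {x}) ≠ ∅ for every such U.
  x = 57: open {57, 58, 59} ∋ x has {57, 58, 59} ∩ (A ∖ {57}) = ∅, so x is NOT a limit point.
  x = 58: open {58} ∋ x has {58} ∩ (A ∖ {58}) = ∅, so x is NOT a limit point.
  x = 59: open {59} ∋ x has {59} ∩ (A ∖ {59}) = ∅, so x is NOT a limit point.
Collecting: A' = ∅.


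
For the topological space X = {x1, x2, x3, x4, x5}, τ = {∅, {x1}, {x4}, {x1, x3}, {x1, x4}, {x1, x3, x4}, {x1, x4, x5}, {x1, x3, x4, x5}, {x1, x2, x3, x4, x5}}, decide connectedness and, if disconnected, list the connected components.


(X, τ) is connected.

Find clopen sets (U ∈ τ with X ∖ U ∈ τ):
  U = ∅, X ∖ U = {x1, x2, x3, x4, x5} — both open, so U is clopen.
  U = {x1, x2, x3, x4, x5}, X ∖ U = ∅ — both open, so U is clopen.
Only trivial clopens (∅ and X) exist, so (X, τ) is connected.
Compute connected components by grouping points that agree on all clopens:
  component: {x1, x2, x3, x4, x5}


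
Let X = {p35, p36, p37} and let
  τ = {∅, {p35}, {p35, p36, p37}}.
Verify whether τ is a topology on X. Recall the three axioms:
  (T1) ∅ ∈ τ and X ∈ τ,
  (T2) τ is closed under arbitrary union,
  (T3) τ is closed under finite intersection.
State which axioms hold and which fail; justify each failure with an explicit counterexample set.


τ IS a topology on X.

Axiom (T1): ∅ ∈ τ? Yes; X ∈ τ? Yes.
Axiom (T2/T3): check pairwise unions and intersections of members of τ.
All pairwise intersections and unions checked — each lies in τ. Therefore τ satisfies (T1), (T2), (T3): it IS a topology on X.


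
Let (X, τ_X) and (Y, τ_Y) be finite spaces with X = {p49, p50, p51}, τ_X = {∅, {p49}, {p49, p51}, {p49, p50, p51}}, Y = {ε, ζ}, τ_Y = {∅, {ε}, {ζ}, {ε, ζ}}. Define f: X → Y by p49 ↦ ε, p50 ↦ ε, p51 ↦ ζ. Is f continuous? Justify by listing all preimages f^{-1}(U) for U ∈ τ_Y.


f is NOT continuous.

Compute f^{-1}(U) for each U ∈ τ_Y:
  U = ∅: f^{-1}(U) = ∅ ∈ τ_X ✓.
  U = {ε}: f^{-1}(U) = {p49, p50} ∉ τ_X ✗.
  U = {ζ}: f^{-1}(U) = {p51} ∉ τ_X ✗.
  U = {ε, ζ}: f^{-1}(U) = {p49, p50, p51} ∈ τ_X ✓.
Found U = {ε} with f^{-1}(U) = {p49, p50} not in τ_X. Therefore f is NOT continuous.


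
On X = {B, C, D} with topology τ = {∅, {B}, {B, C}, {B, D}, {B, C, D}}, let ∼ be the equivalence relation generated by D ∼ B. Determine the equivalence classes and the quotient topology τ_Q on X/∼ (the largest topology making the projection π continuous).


X/∼ = {[B=D], [C]}; |τ_Q| = 3.

Equivalence classes: [B=D], [C].
Quotient map π: X → X/∼ sends B ↦ [B=D], C ↦ [C], D ↦ [B=D].
For each subset V ⊆ X/∼, compute π^{-1}(V) ⊆ X and check whether π^{-1}(V) ∈ τ. V is open in τ_Q iff π^{-1}(V) ∈ τ.
  V = {}: π^{-1}(V) = ∅ ∈ τ ✓.
  V = {[B=D]}: π^{-1}(V) = {B, D} ∈ τ ✓.
  V = {[C]}: π^{-1}(V) = {C} ∉ τ ✗.
  V = {[B=D], [C]}: π^{-1}(V) = {B, C, D} ∈ τ ✓.
Open sets in the quotient: τ_Q = {{}, {[B=D]}, {[B=D], [C]}} (3 elements).


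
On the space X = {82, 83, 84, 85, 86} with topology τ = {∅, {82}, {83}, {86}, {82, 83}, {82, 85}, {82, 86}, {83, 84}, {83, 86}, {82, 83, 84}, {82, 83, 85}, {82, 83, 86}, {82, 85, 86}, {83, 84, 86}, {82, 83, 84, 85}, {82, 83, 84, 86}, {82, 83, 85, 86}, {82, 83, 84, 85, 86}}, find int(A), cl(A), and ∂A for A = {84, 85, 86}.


int(A) = {86}, cl(A) = {84, 85, 86}, ∂A = {84, 85}.

Closed sets in (X, τ) are complements of opens:
  closed(X, τ) = {∅, {84}, {85}, {86}, {82, 85}, {83, 84}, {84, 85}, {84, 86}, {85, 86}, {82, 84, 85}, {82, 85, 86}, {83, 84, 85}, {83, 84, 86}, {84, 85, 86}, {82, 83, 84, 85}, {82, 84, 85, 86}, {83, 84, 85, 86}, {82, 83, 84, 85, 86}}.
int(A) = ⋃ {U ∈ τ : U ⊆ A}. Opens contained in A: ∅, {86}.
Taking the union of these: int(A) = {86}.
cl(A) = ⋂ {C closed : A ⊆ C}. Closed sets containing A: {84, 85, 86}, {82, 84, 85, 86}, {83, 84, 85, 86}, {82, 83, 84, 85, 86}.
Intersecting these: cl(A) = {84, 85, 86}.
∂A = cl(A) ∖ int(A) = {84, 85, 86} ∖ {86} = {84, 85}.


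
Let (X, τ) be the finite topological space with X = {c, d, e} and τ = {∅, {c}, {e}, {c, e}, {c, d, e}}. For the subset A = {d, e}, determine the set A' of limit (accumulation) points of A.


A' = {d}

For each x ∈ X, list the open sets U ∈ τ with x ∈ U, then check whether U ∩ (A ∖ {x}) ≠ ∅ for every such U.
  x = c: open {c} ∋ x has {c} ∩ (A ∖ {c}) = ∅, so x is NOT a limit point.
  x = d: opens ∋ x are {c, d, e}; each meets A ∖ {d}, so x IS a limit point.
  x = e: open {e} ∋ x has {e} ∩ (A ∖ {e}) = ∅, so x is NOT a limit point.
Collecting: A' = {d}.


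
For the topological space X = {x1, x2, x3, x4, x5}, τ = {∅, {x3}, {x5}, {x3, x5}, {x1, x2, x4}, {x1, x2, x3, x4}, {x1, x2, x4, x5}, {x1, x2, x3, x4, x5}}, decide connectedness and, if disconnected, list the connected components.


(X, τ) is disconnected; components = [{x3}, {x5}, {x1, x2, x4}].

Find clopen sets (U ∈ τ with X ∖ U ∈ τ):
  U = ∅, X ∖ U = {x1, x2, x3, x4, x5} — both open, so U is clopen.
  U = {x3}, X ∖ U = {x1, x2, x4, x5} — both open, so U is clopen.
  U = {x5}, X ∖ U = {x1, x2, x3, x4} — both open, so U is clopen.
  U = {x3, x5}, X ∖ U = {x1, x2, x4} — both open, so U is clopen.
  U = {x1, x2, x4}, X ∖ U = {x3, x5} — both open, so U is clopen.
  U = {x1, x2, x3, x4}, X ∖ U = {x5} — both open, so U is clopen.
  U = {x1, x2, x4, x5}, X ∖ U = {x3} — both open, so U is clopen.
  U = {x1, x2, x3, x4, x5}, X ∖ U = ∅ — both open, so U is clopen.
Nontrivial clopen(s) exist: e.g. {x1, x2, x3, x4}. So (X, τ) is disconnected.
Compute connected components by grouping points that agree on all clopens:
  component: {x3}
  component: {x5}
  component: {x1, x2, x4}


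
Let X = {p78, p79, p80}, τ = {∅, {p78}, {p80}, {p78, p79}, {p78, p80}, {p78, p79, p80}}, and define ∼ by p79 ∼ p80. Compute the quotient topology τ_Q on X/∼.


X/∼ = {[p78], [p79=p80]}; |τ_Q| = 3.

Equivalence classes: [p78], [p79=p80].
Quotient map π: X → X/∼ sends p78 ↦ [p78], p79 ↦ [p79=p80], p80 ↦ [p79=p80].
For each subset V ⊆ X/∼, compute π^{-1}(V) ⊆ X and check whether π^{-1}(V) ∈ τ. V is open in τ_Q iff π^{-1}(V) ∈ τ.
  V = {}: π^{-1}(V) = ∅ ∈ τ ✓.
  V = {[p78]}: π^{-1}(V) = {p78} ∈ τ ✓.
  V = {[p79=p80]}: π^{-1}(V) = {p79, p80} ∉ τ ✗.
  V = {[p78], [p79=p80]}: π^{-1}(V) = {p78, p79, p80} ∈ τ ✓.
Open sets in the quotient: τ_Q = {{}, {[p78]}, {[p78], [p79=p80]}} (3 elements).


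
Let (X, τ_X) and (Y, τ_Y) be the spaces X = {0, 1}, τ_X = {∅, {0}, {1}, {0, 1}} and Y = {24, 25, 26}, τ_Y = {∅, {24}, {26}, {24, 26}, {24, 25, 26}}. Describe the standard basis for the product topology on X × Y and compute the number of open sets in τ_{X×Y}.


Basis B = {∅ × ∅, {0} × {24}, {0} × {26}, {1} × {24}, {1} × {26}, {0} × {24, 26}, {0, 1} × {24}, {0, 1} × {26}, {1} × {24, 26}, {0} × {24, 25, 26}, {1} × {24, 25, 26}, {0, 1} × {24, 26}, {0, 1} × {24, 25, 26}}; |τ_{X×Y}| = 25.

Enumerate products U × V with U ∈ τ_X, V ∈ τ_Y (deduplicated):
  ∅ × ∅ = {} (∅)
  {0} × {24} = {(0,24)}
  {0} × {26} = {(0,26)}
  {1} × {24} = {(1,24)}
  {1} × {26} = {(1,26)}
  {0} × {24, 26} = {(0,24), (0,26)}
  {0, 1} × {24} = {(0,24), (1,24)}
  {0, 1} × {26} = {(0,26), (1,26)}
  {1} × {24, 26} = {(1,24), (1,26)}
  {0} × {24, 25, 26} = {(0,24), (0,25), (0,26)}
  {1} × {24, 25, 26} = {(1,24), (1,25), (1,26)}
  {0, 1} × {24, 26} = {(0,24), (0,26), (1,24), (1,26)}
  {0, 1} × {24, 25, 26} = {(0,24), (0,25), (0,26), (1,24), (1,25), (1,26)}
These 13 distinct sets form the basis B.
Close under arbitrary unions to get τ_{X×Y}; counting gives |τ_{X×Y}| = 25.


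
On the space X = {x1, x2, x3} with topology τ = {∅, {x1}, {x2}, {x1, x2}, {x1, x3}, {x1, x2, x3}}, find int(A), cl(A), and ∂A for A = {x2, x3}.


int(A) = {x2}, cl(A) = {x2, x3}, ∂A = {x3}.

Closed sets in (X, τ) are complements of opens:
  closed(X, τ) = {∅, {x2}, {x3}, {x1, x3}, {x2, x3}, {x1, x2, x3}}.
int(A) = ⋃ {U ∈ τ : U ⊆ A}. Opens contained in A: ∅, {x2}.
Taking the union of these: int(A) = {x2}.
cl(A) = ⋂ {C closed : A ⊆ C}. Closed sets containing A: {x2, x3}, {x1, x2, x3}.
Intersecting these: cl(A) = {x2, x3}.
∂A = cl(A) ∖ int(A) = {x2, x3} ∖ {x2} = {x3}.


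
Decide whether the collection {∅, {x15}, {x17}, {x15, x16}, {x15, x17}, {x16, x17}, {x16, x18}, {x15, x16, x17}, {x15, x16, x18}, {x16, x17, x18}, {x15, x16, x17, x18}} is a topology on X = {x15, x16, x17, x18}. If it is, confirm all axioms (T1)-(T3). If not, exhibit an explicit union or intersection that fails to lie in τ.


τ is NOT a topology on X.

Axiom (T1): ∅ ∈ τ? Yes; X ∈ τ? Yes.
Axiom (T2/T3): check pairwise unions and intersections of members of τ.
Counterexample for (T3): {x15, x16} ∩ {x16, x17} = {x16} ∉ τ. Therefore τ is NOT a topology.


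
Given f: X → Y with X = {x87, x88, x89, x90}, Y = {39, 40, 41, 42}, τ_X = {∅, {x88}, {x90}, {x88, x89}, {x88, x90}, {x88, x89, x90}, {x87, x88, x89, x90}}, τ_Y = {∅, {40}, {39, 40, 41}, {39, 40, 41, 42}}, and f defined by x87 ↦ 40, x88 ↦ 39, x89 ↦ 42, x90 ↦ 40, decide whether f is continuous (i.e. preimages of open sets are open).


f is NOT continuous.

Compute f^{-1}(U) for each U ∈ τ_Y:
  U = ∅: f^{-1}(U) = ∅ ∈ τ_X ✓.
  U = {40}: f^{-1}(U) = {x87, x90} ∉ τ_X ✗.
  U = {39, 40, 41}: f^{-1}(U) = {x87, x88, x90} ∉ τ_X ✗.
  U = {39, 40, 41, 42}: f^{-1}(U) = {x87, x88, x89, x90} ∈ τ_X ✓.
Found U = {40} with f^{-1}(U) = {x87, x90} not in τ_X. Therefore f is NOT continuous.


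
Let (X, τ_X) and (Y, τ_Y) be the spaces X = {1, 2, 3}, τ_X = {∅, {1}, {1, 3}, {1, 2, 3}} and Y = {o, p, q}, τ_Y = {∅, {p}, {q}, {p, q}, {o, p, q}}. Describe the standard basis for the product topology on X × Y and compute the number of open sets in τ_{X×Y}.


Basis B = {∅ × ∅, {1} × {p}, {1} × {q}, {1} × {p, q}, {1, 3} × {p}, {1, 3} × {q}, {1} × {o, p, q}, {1, 2, 3} × {p}, {1, 2, 3} × {q}, {1, 3} × {p, q}, {1, 3} × {o, p, q}, {1, 2, 3} × {p, q}, {1, 2, 3} × {o, p, q}}; |τ_{X×Y}| = 30.

Enumerate products U × V with U ∈ τ_X, V ∈ τ_Y (deduplicated):
  ∅ × ∅ = {} (∅)
  {1} × {p} = {(1,p)}
  {1} × {q} = {(1,q)}
  {1} × {p, q} = {(1,p), (1,q)}
  {1, 3} × {p} = {(1,p), (3,p)}
  {1, 3} × {q} = {(1,q), (3,q)}
  {1} × {o, p, q} = {(1,o), (1,p), (1,q)}
  {1, 2, 3} × {p} = {(1,p), (2,p), (3,p)}
  {1, 2, 3} × {q} = {(1,q), (2,q), (3,q)}
  {1, 3} × {p, q} = {(1,p), (1,q), (3,p), (3,q)}
  {1, 3} × {o, p, q} = {(1,o), (1,p), (1,q), (3,o), (3,p), (3,q)}
  {1, 2, 3} × {p, q} = {(1,p), (1,q), (2,p), (2,q), (3,p), (3,q)}
  {1, 2, 3} × {o, p, q} = {(1,o), (1,p), (1,q), (2,o), (2,p), (2,q), (3,o), (3,p), (3,q)}
These 13 distinct sets form the basis B.
Close under arbitrary unions to get τ_{X×Y}; counting gives |τ_{X×Y}| = 30.


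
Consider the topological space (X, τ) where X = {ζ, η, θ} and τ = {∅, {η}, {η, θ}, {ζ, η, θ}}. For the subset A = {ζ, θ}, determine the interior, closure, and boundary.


int(A) = ∅, cl(A) = {ζ, θ}, ∂A = {ζ, θ}.

Closed sets in (X, τ) are complements of opens:
  closed(X, τ) = {∅, {ζ}, {ζ, θ}, {ζ, η, θ}}.
int(A) = ⋃ {U ∈ τ : U ⊆ A}. Opens contained in A: ∅.
Taking the union of these: int(A) = ∅.
cl(A) = ⋂ {C closed : A ⊆ C}. Closed sets containing A: {ζ, θ}, {ζ, η, θ}.
Intersecting these: cl(A) = {ζ, θ}.
∂A = cl(A) ∖ int(A) = {ζ, θ} ∖ ∅ = {ζ, θ}.


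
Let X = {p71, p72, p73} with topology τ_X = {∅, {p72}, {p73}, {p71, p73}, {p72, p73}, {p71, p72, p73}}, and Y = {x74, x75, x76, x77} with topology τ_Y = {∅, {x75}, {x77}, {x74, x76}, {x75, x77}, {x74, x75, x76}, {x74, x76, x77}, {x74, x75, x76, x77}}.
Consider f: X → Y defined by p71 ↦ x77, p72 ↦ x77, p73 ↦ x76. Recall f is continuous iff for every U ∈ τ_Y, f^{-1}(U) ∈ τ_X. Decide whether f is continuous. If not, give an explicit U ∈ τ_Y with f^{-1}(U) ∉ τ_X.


f is NOT continuous.

Compute f^{-1}(U) for each U ∈ τ_Y:
  U = ∅: f^{-1}(U) = ∅ ∈ τ_X ✓.
  U = {x75}: f^{-1}(U) = ∅ ∈ τ_X ✓.
  U = {x77}: f^{-1}(U) = {p71, p72} ∉ τ_X ✗.
  U = {x74, x76}: f^{-1}(U) = {p73} ∈ τ_X ✓.
  U = {x75, x77}: f^{-1}(U) = {p71, p72} ∉ τ_X ✗.
  U = {x74, x75, x76}: f^{-1}(U) = {p73} ∈ τ_X ✓.
  U = {x74, x76, x77}: f^{-1}(U) = {p71, p72, p73} ∈ τ_X ✓.
  U = {x74, x75, x76, x77}: f^{-1}(U) = {p71, p72, p73} ∈ τ_X ✓.
Found U = {x77} with f^{-1}(U) = {p71, p72} not in τ_X. Therefore f is NOT continuous.


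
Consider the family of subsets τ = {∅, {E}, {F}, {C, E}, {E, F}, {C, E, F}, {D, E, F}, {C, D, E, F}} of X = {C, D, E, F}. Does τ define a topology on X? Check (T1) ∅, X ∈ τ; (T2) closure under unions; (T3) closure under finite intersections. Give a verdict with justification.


τ IS a topology on X.

Axiom (T1): ∅ ∈ τ? Yes; X ∈ τ? Yes.
Axiom (T2/T3): check pairwise unions and intersections of members of τ.
All pairwise intersections and unions checked — each lies in τ. Therefore τ satisfies (T1), (T2), (T3): it IS a topology on X.


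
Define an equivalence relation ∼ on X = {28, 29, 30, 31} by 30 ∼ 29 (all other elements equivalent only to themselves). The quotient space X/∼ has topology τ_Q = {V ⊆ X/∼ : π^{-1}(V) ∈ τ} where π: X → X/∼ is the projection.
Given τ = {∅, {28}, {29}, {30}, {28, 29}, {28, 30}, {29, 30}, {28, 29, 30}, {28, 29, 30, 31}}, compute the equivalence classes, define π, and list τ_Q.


X/∼ = {[28], [29=30], [31]}; |τ_Q| = 5.

Equivalence classes: [28], [29=30], [31].
Quotient map π: X → X/∼ sends 28 ↦ [28], 29 ↦ [29=30], 30 ↦ [29=30], 31 ↦ [31].
For each subset V ⊆ X/∼, compute π^{-1}(V) ⊆ X and check whether π^{-1}(V) ∈ τ. V is open in τ_Q iff π^{-1}(V) ∈ τ.
  V = {}: π^{-1}(V) = ∅ ∈ τ ✓.
  V = {[28]}: π^{-1}(V) = {28} ∈ τ ✓.
  V = {[29=30]}: π^{-1}(V) = {29, 30} ∈ τ ✓.
  V = {[28], [29=30]}: π^{-1}(V) = {28, 29, 30} ∈ τ ✓.
  V = {[31]}: π^{-1}(V) = {31} ∉ τ ✗.
  V = {[28], [31]}: π^{-1}(V) = {28, 31} ∉ τ ✗.
  V = {[29=30], [31]}: π^{-1}(V) = {29, 30, 31} ∉ τ ✗.
  V = {[28], [29=30], [31]}: π^{-1}(V) = {28, 29, 30, 31} ∈ τ ✓.
Open sets in the quotient: τ_Q = {{}, {[28]}, {[29=30]}, {[28], [29=30]}, {[28], [29=30], [31]}} (5 elements).


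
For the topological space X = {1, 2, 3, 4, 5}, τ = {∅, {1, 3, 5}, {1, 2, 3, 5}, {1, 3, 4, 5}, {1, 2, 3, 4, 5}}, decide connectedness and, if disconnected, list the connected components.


(X, τ) is connected.

Find clopen sets (U ∈ τ with X ∖ U ∈ τ):
  U = ∅, X ∖ U = {1, 2, 3, 4, 5} — both open, so U is clopen.
  U = {1, 2, 3, 4, 5}, X ∖ U = ∅ — both open, so U is clopen.
Only trivial clopens (∅ and X) exist, so (X, τ) is connected.
Compute connected components by grouping points that agree on all clopens:
  component: {1, 2, 3, 4, 5}


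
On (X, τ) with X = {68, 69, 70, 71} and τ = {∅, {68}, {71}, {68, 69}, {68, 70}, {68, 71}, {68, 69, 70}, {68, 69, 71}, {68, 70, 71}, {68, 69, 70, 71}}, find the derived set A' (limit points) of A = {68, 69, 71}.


A' = {69, 70}

For each x ∈ X, list the open sets U ∈ τ with x ∈ U, then check whether U ∩ (A ∖ {x}) ≠ ∅ for every such U.
  x = 68: open {68} ∋ x has {68} ∩ (A ∖ {68}) = ∅, so x is NOT a limit point.
  x = 69: opens ∋ x are {68, 69}, {68, 69, 70}, {68, 69, 71}, {68, 69, 70, 71}; each meets A ∖ {69}, so x IS a limit point.
  x = 70: opens ∋ x are {68, 70}, {68, 69, 70}, {68, 70, 71}, {68, 69, 70, 71}; each meets A ∖ {70}, so x IS a limit point.
  x = 71: open {71} ∋ x has {71} ∩ (A ∖ {71}) = ∅, so x is NOT a limit point.
Collecting: A' = {69, 70}.


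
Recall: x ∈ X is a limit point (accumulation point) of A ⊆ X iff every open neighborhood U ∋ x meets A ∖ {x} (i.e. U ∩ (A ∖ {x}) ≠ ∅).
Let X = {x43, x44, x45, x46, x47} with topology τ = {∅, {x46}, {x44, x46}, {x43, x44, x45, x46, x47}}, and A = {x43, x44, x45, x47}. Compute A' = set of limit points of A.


A' = {x43, x45, x47}

For each x ∈ X, list the open sets U ∈ τ with x ∈ U, then check whether U ∩ (A ∖ {x}) ≠ ∅ for every such U.
  x = x43: opens ∋ x are {x43, x44, x45, x46, x47}; each meets A ∖ {x43}, so x IS a limit point.
  x = x44: open {x44, x46} ∋ x has {x44, x46} ∩ (A ∖ {x44}) = ∅, so x is NOT a limit point.
  x = x45: opens ∋ x are {x43, x44, x45, x46, x47}; each meets A ∖ {x45}, so x IS a limit point.
  x = x46: open {x46} ∋ x has {x46} ∩ (A ∖ {x46}) = ∅, so x is NOT a limit point.
  x = x47: opens ∋ x are {x43, x44, x45, x46, x47}; each meets A ∖ {x47}, so x IS a limit point.
Collecting: A' = {x43, x45, x47}.


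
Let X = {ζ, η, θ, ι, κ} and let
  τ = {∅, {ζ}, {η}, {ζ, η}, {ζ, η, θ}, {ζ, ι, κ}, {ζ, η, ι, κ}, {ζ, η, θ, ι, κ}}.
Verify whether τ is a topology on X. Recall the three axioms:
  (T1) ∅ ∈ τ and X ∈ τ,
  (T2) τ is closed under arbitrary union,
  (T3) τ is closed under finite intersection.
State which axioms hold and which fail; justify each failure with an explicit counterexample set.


τ IS a topology on X.

Axiom (T1): ∅ ∈ τ? Yes; X ∈ τ? Yes.
Axiom (T2/T3): check pairwise unions and intersections of members of τ.
All pairwise intersections and unions checked — each lies in τ. Therefore τ satisfies (T1), (T2), (T3): it IS a topology on X.


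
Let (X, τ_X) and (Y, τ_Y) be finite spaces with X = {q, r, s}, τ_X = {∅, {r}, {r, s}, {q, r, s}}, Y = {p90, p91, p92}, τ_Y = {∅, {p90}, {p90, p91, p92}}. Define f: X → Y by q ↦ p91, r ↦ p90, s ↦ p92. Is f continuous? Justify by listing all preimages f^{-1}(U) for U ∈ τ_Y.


f IS continuous.

Compute f^{-1}(U) for each U ∈ τ_Y:
  U = ∅: f^{-1}(U) = ∅ ∈ τ_X ✓.
  U = {p90}: f^{-1}(U) = {r} ∈ τ_X ✓.
  U = {p90, p91, p92}: f^{-1}(U) = {q, r, s} ∈ τ_X ✓.
Every preimage lies in τ_X, so f IS continuous.


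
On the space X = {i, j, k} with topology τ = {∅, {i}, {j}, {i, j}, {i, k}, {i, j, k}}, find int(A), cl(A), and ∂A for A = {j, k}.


int(A) = {j}, cl(A) = {j, k}, ∂A = {k}.

Closed sets in (X, τ) are complements of opens:
  closed(X, τ) = {∅, {j}, {k}, {i, k}, {j, k}, {i, j, k}}.
int(A) = ⋃ {U ∈ τ : U ⊆ A}. Opens contained in A: ∅, {j}.
Taking the union of these: int(A) = {j}.
cl(A) = ⋂ {C closed : A ⊆ C}. Closed sets containing A: {j, k}, {i, j, k}.
Intersecting these: cl(A) = {j, k}.
∂A = cl(A) ∖ int(A) = {j, k} ∖ {j} = {k}.


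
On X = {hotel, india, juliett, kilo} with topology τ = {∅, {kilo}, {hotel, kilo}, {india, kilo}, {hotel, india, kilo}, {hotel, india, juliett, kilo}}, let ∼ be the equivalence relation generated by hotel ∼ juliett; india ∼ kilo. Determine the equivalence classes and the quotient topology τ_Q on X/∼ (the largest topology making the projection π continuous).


X/∼ = {[hotel=juliett], [india=kilo]}; |τ_Q| = 3.

Equivalence classes: [hotel=juliett], [india=kilo].
Quotient map π: X → X/∼ sends hotel ↦ [hotel=juliett], india ↦ [india=kilo], juliett ↦ [hotel=juliett], kilo ↦ [india=kilo].
For each subset V ⊆ X/∼, compute π^{-1}(V) ⊆ X and check whether π^{-1}(V) ∈ τ. V is open in τ_Q iff π^{-1}(V) ∈ τ.
  V = {}: π^{-1}(V) = ∅ ∈ τ ✓.
  V = {[hotel=juliett]}: π^{-1}(V) = {hotel, juliett} ∉ τ ✗.
  V = {[india=kilo]}: π^{-1}(V) = {india, kilo} ∈ τ ✓.
  V = {[hotel=juliett], [india=kilo]}: π^{-1}(V) = {hotel, india, juliett, kilo} ∈ τ ✓.
Open sets in the quotient: τ_Q = {{}, {[india=kilo]}, {[hotel=juliett], [india=kilo]}} (3 elements).


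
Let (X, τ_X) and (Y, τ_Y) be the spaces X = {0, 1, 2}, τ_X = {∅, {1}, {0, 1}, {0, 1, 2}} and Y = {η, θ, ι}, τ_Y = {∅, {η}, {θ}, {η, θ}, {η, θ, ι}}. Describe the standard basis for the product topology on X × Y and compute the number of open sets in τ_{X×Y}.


Basis B = {∅ × ∅, {1} × {η}, {1} × {θ}, {0, 1} × {η}, {0, 1} × {θ}, {1} × {η, θ}, {0, 1, 2} × {η}, {0, 1, 2} × {θ}, {1} × {η, θ, ι}, {0, 1} × {η, θ}, {0, 1} × {η, θ, ι}, {0, 1, 2} × {η, θ}, {0, 1, 2} × {η, θ, ι}}; |τ_{X×Y}| = 30.

Enumerate products U × V with U ∈ τ_X, V ∈ τ_Y (deduplicated):
  ∅ × ∅ = {} (∅)
  {1} × {η} = {(1,η)}
  {1} × {θ} = {(1,θ)}
  {0, 1} × {η} = {(0,η), (1,η)}
  {0, 1} × {θ} = {(0,θ), (1,θ)}
  {1} × {η, θ} = {(1,η), (1,θ)}
  {0, 1, 2} × {η} = {(0,η), (1,η), (2,η)}
  {0, 1, 2} × {θ} = {(0,θ), (1,θ), (2,θ)}
  {1} × {η, θ, ι} = {(1,η), (1,θ), (1,ι)}
  {0, 1} × {η, θ} = {(0,η), (0,θ), (1,η), (1,θ)}
  {0, 1} × {η, θ, ι} = {(0,η), (0,θ), (0,ι), (1,η), (1,θ), (1,ι)}
  {0, 1, 2} × {η, θ} = {(0,η), (0,θ), (1,η), (1,θ), (2,η), (2,θ)}
  {0, 1, 2} × {η, θ, ι} = {(0,η), (0,θ), (0,ι), (1,η), (1,θ), (1,ι), (2,η), (2,θ), (2,ι)}
These 13 distinct sets form the basis B.
Close under arbitrary unions to get τ_{X×Y}; counting gives |τ_{X×Y}| = 30.


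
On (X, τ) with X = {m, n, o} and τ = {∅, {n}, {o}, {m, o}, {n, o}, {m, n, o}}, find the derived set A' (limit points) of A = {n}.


A' = ∅

For each x ∈ X, list the open sets U ∈ τ with x ∈ U, then check whether U ∩ (A ∖ {x}) ≠ ∅ for every such U.
  x = m: open {m, o} ∋ x has {m, o} ∩ (A ∖ {m}) = ∅, so x is NOT a limit point.
  x = n: open {n} ∋ x has {n} ∩ (A ∖ {n}) = ∅, so x is NOT a limit point.
  x = o: open {o} ∋ x has {o} ∩ (A ∖ {o}) = ∅, so x is NOT a limit point.
Collecting: A' = ∅.
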